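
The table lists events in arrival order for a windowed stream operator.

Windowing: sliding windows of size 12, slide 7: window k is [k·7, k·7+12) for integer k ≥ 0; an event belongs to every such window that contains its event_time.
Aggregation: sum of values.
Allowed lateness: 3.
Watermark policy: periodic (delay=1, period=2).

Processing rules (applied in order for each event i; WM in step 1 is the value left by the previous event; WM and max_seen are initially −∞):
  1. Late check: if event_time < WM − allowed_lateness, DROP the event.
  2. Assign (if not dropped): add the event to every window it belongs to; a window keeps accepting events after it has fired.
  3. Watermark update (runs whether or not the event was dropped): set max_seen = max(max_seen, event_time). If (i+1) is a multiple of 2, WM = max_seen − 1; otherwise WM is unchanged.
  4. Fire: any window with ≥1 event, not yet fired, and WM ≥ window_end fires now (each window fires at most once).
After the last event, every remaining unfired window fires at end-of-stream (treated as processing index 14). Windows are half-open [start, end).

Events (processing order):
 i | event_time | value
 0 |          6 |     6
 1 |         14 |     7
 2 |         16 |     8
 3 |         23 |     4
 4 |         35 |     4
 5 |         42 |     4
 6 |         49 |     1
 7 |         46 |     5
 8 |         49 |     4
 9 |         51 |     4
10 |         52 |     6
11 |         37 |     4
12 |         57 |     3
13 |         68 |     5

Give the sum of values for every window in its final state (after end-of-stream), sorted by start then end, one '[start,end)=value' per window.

[0,12)=6 [7,19)=15 [14,26)=19 [21,33)=4 [28,40)=4 [35,47)=13 [42,54)=24 [49,61)=18 [56,68)=3 [63,75)=5

i=0 t=6 v=6: → [0,12); WM=−∞
i=1 t=14 v=7: → [14,26),[7,19); WM=13; [0,12) fires=6
i=2 t=16 v=8: → [14,26),[7,19); WM=13
i=3 t=23 v=4: → [21,33),[14,26); WM=22; [7,19) fires=15
i=4 t=35 v=4: → [35,47),[28,40); WM=22
i=5 t=42 v=4: → [42,54),[35,47); WM=41; [14,26) fires=19 [21,33) fires=4 [28,40) fires=4
i=6 t=49 v=1: → [49,61),[42,54); WM=41
i=7 t=46 v=5: → [42,54),[35,47); WM=48; [35,47) fires=13
i=8 t=49 v=4: → [49,61),[42,54); WM=48
i=9 t=51 v=4: → [49,61),[42,54); WM=50
i=10 t=52 v=6: → [49,61),[42,54); WM=50
i=11 t=37 v=4: DROP (t<50-3); WM=51
i=12 t=57 v=3: → [56,68),[49,61); WM=51
i=13 t=68 v=5: → [63,75); WM=67; [42,54) fires=24 [49,61) fires=18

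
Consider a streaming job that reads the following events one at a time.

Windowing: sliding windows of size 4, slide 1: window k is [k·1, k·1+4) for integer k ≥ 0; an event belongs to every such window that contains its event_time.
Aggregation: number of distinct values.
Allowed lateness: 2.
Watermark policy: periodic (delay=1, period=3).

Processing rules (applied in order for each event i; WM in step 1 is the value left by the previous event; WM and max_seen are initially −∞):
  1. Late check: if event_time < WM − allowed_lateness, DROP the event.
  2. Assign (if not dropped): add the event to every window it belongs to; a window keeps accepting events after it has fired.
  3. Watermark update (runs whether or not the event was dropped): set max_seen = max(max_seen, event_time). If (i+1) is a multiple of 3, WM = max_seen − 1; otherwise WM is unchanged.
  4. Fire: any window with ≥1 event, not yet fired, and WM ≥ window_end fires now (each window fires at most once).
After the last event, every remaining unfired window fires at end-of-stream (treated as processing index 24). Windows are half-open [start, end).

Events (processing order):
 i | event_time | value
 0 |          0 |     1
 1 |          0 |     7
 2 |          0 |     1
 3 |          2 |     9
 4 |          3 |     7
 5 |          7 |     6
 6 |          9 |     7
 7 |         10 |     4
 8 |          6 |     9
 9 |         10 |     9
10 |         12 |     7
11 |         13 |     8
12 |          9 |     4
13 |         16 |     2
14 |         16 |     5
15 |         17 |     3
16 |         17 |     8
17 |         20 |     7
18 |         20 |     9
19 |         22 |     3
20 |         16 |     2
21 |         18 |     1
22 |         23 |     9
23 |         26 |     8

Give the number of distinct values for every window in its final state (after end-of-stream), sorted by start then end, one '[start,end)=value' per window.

[0,4)=3 [1,5)=2 [2,6)=2 [3,7)=2 [4,8)=2 [5,9)=2 [6,10)=3 [7,11)=4 [8,12)=3 [9,13)=3 [10,14)=4 [11,15)=2 [12,16)=2 [13,17)=3 [14,18)=4 [15,19)=4 [16,20)=4 [17,21)=4 [18,22)=2 [19,23)=3 [20,24)=3 [21,25)=2 [22,26)=2 [23,27)=2 [24,28)=1 [25,29)=1 [26,30)=1

i=0 t=0 v=1: → [0,4); WM=−∞
i=1 t=0 v=7: → [0,4); WM=−∞
i=2 t=0 v=1: → [0,4); WM=-1
i=3 t=2 v=9: → [2,6),[1,5),[0,4); WM=-1
i=4 t=3 v=7: → [3,7),[2,6),[1,5),[0,4); WM=-1
i=5 t=7 v=6: → [7,11),[6,10),[5,9),[4,8); WM=6; [0,4) fires=3 [1,5) fires=2 [2,6) fires=2
i=6 t=9 v=7: → [9,13),[8,12),[7,11),[6,10); WM=6
i=7 t=10 v=4: → [10,14),[9,13),[8,12),[7,11); WM=6
i=8 t=6 v=9: → [6,10),[5,9),[4,8),[3,7); WM=9; [3,7) fires=2 [4,8) fires=2 [5,9) fires=2
i=9 t=10 v=9: → [10,14),[9,13),[8,12),[7,11); WM=9
i=10 t=12 v=7: → [12,16),[11,15),[10,14),[9,13); WM=9
i=11 t=13 v=8: → [13,17),[12,16),[11,15),[10,14); WM=12; [6,10) fires=3 [7,11) fires=4 [8,12) fires=3
i=12 t=9 v=4: DROP (t<12-2); WM=12
i=13 t=16 v=2: → [16,20),[15,19),[14,18),[13,17); WM=12
i=14 t=16 v=5: → [16,20),[15,19),[14,18),[13,17); WM=15; [9,13) fires=3 [10,14) fires=4 [11,15) fires=2
i=15 t=17 v=3: → [17,21),[16,20),[15,19),[14,18); WM=15
i=16 t=17 v=8: → [17,21),[16,20),[15,19),[14,18); WM=15
i=17 t=20 v=7: → [20,24),[19,23),[18,22),[17,21); WM=19; [12,16) fires=2 [13,17) fires=3 [14,18) fires=4 [15,19) fires=4
i=18 t=20 v=9: → [20,24),[19,23),[18,22),[17,21); WM=19
i=19 t=22 v=3: → [22,26),[21,25),[20,24),[19,23); WM=19
i=20 t=16 v=2: DROP (t<19-2); WM=21; [16,20) fires=4 [17,21) fires=4
i=21 t=18 v=1: DROP (t<21-2); WM=21
i=22 t=23 v=9: → [23,27),[22,26),[21,25),[20,24); WM=21
i=23 t=26 v=8: → [26,30),[25,29),[24,28),[23,27); WM=25; [18,22) fires=2 [19,23) fires=3 [20,24) fires=3 [21,25) fires=2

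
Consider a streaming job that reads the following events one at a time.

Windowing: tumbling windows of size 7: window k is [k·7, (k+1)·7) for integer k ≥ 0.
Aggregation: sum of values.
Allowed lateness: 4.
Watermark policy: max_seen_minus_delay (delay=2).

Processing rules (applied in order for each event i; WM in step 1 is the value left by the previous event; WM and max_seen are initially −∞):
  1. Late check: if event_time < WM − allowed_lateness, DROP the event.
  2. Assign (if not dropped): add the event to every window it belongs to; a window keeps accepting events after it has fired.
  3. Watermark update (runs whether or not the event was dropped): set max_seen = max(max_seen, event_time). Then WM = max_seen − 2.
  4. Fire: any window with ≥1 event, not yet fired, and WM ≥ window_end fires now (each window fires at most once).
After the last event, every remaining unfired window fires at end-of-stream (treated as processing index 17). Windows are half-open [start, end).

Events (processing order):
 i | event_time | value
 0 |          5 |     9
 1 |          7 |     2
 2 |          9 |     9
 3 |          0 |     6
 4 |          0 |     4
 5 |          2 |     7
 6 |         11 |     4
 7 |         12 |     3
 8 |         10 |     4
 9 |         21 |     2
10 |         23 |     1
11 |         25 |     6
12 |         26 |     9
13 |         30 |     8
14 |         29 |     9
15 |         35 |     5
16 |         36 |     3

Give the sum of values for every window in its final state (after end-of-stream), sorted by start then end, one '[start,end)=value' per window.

[0,7)=9 [7,14)=22 [21,28)=18 [28,35)=17 [35,42)=8

i=0 t=5 v=9: → [0,7); WM=3
i=1 t=7 v=2: → [7,14); WM=5
i=2 t=9 v=9: → [7,14); WM=7; [0,7) fires=9
i=3 t=0 v=6: DROP (t<7-4); WM=7
i=4 t=0 v=4: DROP (t<7-4); WM=7
i=5 t=2 v=7: DROP (t<7-4); WM=7
i=6 t=11 v=4: → [7,14); WM=9
i=7 t=12 v=3: → [7,14); WM=10
i=8 t=10 v=4: → [7,14); WM=10
i=9 t=21 v=2: → [21,28); WM=19; [7,14) fires=22
i=10 t=23 v=1: → [21,28); WM=21
i=11 t=25 v=6: → [21,28); WM=23
i=12 t=26 v=9: → [21,28); WM=24
i=13 t=30 v=8: → [28,35); WM=28; [21,28) fires=18
i=14 t=29 v=9: → [28,35); WM=28
i=15 t=35 v=5: → [35,42); WM=33
i=16 t=36 v=3: → [35,42); WM=34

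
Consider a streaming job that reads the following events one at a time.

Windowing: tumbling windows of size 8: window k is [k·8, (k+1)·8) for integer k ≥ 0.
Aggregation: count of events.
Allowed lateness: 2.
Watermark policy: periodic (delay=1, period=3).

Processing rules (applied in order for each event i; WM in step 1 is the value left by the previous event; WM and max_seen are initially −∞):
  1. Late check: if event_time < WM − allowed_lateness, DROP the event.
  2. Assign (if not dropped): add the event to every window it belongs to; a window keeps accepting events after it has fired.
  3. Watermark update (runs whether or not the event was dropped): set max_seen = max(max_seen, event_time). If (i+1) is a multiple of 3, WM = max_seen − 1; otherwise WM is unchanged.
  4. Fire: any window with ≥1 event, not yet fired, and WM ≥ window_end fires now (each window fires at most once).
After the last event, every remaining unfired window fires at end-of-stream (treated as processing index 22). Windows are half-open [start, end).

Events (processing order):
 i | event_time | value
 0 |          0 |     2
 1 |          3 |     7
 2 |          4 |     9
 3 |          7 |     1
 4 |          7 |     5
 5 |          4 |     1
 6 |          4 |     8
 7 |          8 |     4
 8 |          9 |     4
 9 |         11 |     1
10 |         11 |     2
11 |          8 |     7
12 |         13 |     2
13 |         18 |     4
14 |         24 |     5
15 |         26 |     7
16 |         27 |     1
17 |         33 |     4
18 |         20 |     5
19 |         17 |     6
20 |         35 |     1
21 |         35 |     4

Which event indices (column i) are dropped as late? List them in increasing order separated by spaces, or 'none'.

18 19

i=0 t=0 v=2: → [0,8); WM=−∞
i=1 t=3 v=7: → [0,8); WM=−∞
i=2 t=4 v=9: → [0,8); WM=3
i=3 t=7 v=1: → [0,8); WM=3
i=4 t=7 v=5: → [0,8); WM=3
i=5 t=4 v=1: → [0,8); WM=6
i=6 t=4 v=8: → [0,8); WM=6
i=7 t=8 v=4: → [8,16); WM=6
i=8 t=9 v=4: → [8,16); WM=8; [0,8) fires=7
i=9 t=11 v=1: → [8,16); WM=8
i=10 t=11 v=2: → [8,16); WM=8
i=11 t=8 v=7: → [8,16); WM=10
i=12 t=13 v=2: → [8,16); WM=10
i=13 t=18 v=4: → [16,24); WM=10
i=14 t=24 v=5: → [24,32); WM=23; [8,16) fires=6
i=15 t=26 v=7: → [24,32); WM=23
i=16 t=27 v=1: → [24,32); WM=23
i=17 t=33 v=4: → [32,40); WM=32; [16,24) fires=1 [24,32) fires=3
i=18 t=20 v=5: DROP (t<32-2); WM=32
i=19 t=17 v=6: DROP (t<32-2); WM=32
i=20 t=35 v=1: → [32,40); WM=34
i=21 t=35 v=4: → [32,40); WM=34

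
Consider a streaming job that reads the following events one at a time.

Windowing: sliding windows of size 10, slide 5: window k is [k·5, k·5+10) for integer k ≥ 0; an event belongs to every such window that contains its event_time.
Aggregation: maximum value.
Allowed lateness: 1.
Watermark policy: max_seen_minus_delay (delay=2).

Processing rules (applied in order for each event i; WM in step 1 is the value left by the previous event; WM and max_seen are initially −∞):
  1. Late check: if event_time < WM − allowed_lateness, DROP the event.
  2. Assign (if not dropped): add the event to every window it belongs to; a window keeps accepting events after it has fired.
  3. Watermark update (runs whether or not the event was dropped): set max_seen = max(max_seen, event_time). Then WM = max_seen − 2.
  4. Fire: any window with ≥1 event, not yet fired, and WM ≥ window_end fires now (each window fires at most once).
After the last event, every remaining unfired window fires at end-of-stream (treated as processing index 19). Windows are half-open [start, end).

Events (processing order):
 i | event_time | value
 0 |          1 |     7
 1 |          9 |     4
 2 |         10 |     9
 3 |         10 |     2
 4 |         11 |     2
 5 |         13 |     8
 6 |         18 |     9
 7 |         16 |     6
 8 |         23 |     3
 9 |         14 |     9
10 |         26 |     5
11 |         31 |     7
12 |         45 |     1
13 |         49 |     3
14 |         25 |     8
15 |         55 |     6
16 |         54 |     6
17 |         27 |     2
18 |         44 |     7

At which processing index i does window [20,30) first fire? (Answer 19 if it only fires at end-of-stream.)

i=0 t=1 v=7: → [0,10); WM=-1
i=1 t=9 v=4: → [5,15),[0,10); WM=7
i=2 t=10 v=9: → [10,20),[5,15); WM=8
i=3 t=10 v=2: → [10,20),[5,15); WM=8
i=4 t=11 v=2: → [10,20),[5,15); WM=9
i=5 t=13 v=8: → [10,20),[5,15); WM=11; [0,10) fires=7
i=6 t=18 v=9: → [15,25),[10,20); WM=16; [5,15) fires=9
i=7 t=16 v=6: → [15,25),[10,20); WM=16
i=8 t=23 v=3: → [20,30),[15,25); WM=21; [10,20) fires=9
i=9 t=14 v=9: DROP (t<21-1); WM=21
i=10 t=26 v=5: → [25,35),[20,30); WM=24
i=11 t=31 v=7: → [30,40),[25,35); WM=29; [15,25) fires=9
i=12 t=45 v=1: → [45,55),[40,50); WM=43; [20,30) fires=5 [25,35) fires=7 [30,40) fires=7
i=13 t=49 v=3: → [45,55),[40,50); WM=47
i=14 t=25 v=8: DROP (t<47-1); WM=47
i=15 t=55 v=6: → [55,65),[50,60); WM=53; [40,50) fires=3
i=16 t=54 v=6: → [50,60),[45,55); WM=53
i=17 t=27 v=2: DROP (t<53-1); WM=53
i=18 t=44 v=7: DROP (t<53-1); WM=53

12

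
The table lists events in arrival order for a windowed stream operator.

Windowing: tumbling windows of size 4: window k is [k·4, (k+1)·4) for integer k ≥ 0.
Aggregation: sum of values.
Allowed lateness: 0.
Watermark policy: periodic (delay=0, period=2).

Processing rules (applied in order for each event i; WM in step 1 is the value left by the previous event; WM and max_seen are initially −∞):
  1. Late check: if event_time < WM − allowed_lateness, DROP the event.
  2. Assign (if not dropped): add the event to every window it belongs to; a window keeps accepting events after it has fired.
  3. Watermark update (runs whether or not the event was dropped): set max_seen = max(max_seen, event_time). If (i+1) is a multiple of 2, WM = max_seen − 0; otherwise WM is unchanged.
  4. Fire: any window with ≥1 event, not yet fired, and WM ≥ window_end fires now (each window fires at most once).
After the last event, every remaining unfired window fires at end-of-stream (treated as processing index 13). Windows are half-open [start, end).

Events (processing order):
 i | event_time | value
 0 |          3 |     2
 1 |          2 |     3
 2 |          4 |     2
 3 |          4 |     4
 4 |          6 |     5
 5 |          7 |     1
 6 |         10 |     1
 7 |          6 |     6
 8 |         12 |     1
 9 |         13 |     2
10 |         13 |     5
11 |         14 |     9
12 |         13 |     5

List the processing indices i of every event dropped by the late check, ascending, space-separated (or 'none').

i=0 t=3 v=2: → [0,4); WM=−∞
i=1 t=2 v=3: → [0,4); WM=3
i=2 t=4 v=2: → [4,8); WM=3
i=3 t=4 v=4: → [4,8); WM=4; [0,4) fires=5
i=4 t=6 v=5: → [4,8); WM=4
i=5 t=7 v=1: → [4,8); WM=7
i=6 t=10 v=1: → [8,12); WM=7
i=7 t=6 v=6: DROP (t<7-0); WM=10; [4,8) fires=12
i=8 t=12 v=1: → [12,16); WM=10
i=9 t=13 v=2: → [12,16); WM=13; [8,12) fires=1
i=10 t=13 v=5: → [12,16); WM=13
i=11 t=14 v=9: → [12,16); WM=14
i=12 t=13 v=5: DROP (t<14-0); WM=14

7 12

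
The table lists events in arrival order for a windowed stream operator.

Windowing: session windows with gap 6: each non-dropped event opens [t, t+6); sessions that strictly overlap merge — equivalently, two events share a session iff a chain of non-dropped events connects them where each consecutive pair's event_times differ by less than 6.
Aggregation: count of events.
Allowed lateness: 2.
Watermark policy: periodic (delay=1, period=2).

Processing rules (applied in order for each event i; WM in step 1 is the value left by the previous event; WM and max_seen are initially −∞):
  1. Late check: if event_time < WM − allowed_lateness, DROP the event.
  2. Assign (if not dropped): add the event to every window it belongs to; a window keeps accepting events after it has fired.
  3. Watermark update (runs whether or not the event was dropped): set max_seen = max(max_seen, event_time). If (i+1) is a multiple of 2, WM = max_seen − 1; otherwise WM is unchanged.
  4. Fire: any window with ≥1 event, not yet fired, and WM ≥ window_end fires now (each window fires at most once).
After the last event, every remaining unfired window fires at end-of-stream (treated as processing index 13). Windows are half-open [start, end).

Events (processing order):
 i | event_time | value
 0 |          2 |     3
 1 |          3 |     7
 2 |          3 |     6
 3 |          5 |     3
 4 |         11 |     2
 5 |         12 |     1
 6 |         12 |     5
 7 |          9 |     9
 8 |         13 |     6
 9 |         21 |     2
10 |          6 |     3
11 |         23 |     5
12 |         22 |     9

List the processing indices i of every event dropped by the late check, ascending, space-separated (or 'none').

i=0 t=2 v=3: → [2,8); WM=−∞
i=1 t=3 v=7: → [2,9); WM=2
i=2 t=3 v=6: → [2,9); WM=2
i=3 t=5 v=3: → [2,11); WM=4
i=4 t=11 v=2: → [11,17); WM=4
i=5 t=12 v=1: → [11,18); WM=11
i=6 t=12 v=5: → [11,18); WM=11
i=7 t=9 v=9: → [2,18); WM=11
i=8 t=13 v=6: → [2,19); WM=11
i=9 t=21 v=2: → [21,27); WM=20
i=10 t=6 v=3: DROP (t<20-2); WM=20
i=11 t=23 v=5: → [21,29); WM=22
i=12 t=22 v=9: → [21,29); WM=22

10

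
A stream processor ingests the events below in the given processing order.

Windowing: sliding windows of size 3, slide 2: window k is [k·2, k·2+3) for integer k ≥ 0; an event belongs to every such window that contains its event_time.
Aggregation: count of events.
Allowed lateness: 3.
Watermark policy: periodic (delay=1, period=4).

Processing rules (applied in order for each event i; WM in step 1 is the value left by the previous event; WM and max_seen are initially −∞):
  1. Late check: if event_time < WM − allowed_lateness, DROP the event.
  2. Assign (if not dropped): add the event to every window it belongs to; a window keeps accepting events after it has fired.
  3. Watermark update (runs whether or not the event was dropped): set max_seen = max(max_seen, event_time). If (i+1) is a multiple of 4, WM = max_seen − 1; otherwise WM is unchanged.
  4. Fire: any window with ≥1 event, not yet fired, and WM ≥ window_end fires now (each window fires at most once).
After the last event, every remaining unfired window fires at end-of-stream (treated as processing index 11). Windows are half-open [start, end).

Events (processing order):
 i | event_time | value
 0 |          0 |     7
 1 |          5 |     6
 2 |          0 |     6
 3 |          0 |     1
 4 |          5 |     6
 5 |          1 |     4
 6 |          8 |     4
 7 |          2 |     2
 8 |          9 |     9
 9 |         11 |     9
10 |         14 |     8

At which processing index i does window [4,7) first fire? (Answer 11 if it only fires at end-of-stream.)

7

i=0 t=0 v=7: → [0,3); WM=−∞
i=1 t=5 v=6: → [4,7); WM=−∞
i=2 t=0 v=6: → [0,3); WM=−∞
i=3 t=0 v=1: → [0,3); WM=4; [0,3) fires=3
i=4 t=5 v=6: → [4,7); WM=4
i=5 t=1 v=4: → [0,3); WM=4
i=6 t=8 v=4: → [8,11),[6,9); WM=4
i=7 t=2 v=2: → [2,5),[0,3); WM=7; [2,5) fires=1 [4,7) fires=2
i=8 t=9 v=9: → [8,11); WM=7
i=9 t=11 v=9: → [10,13); WM=7
i=10 t=14 v=8: → [14,17),[12,15); WM=7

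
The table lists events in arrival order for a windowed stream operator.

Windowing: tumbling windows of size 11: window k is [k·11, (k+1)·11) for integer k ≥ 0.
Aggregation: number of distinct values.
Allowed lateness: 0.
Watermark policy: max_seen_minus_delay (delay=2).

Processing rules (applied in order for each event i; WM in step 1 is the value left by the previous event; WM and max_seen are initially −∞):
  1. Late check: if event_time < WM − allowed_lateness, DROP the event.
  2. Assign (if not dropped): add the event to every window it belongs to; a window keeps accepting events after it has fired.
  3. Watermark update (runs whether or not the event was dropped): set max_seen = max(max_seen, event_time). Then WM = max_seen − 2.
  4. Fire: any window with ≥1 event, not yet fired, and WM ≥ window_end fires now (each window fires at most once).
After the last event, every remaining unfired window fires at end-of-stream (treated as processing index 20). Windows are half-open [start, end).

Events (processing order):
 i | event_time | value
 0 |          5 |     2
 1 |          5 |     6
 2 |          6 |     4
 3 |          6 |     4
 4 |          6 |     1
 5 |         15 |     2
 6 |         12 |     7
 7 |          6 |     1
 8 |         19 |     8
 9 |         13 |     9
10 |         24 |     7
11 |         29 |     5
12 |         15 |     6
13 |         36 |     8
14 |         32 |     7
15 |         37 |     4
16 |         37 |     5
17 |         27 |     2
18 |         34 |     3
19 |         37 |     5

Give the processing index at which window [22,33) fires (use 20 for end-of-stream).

i=0 t=5 v=2: → [0,11); WM=3
i=1 t=5 v=6: → [0,11); WM=3
i=2 t=6 v=4: → [0,11); WM=4
i=3 t=6 v=4: → [0,11); WM=4
i=4 t=6 v=1: → [0,11); WM=4
i=5 t=15 v=2: → [11,22); WM=13; [0,11) fires=4
i=6 t=12 v=7: DROP (t<13-0); WM=13
i=7 t=6 v=1: DROP (t<13-0); WM=13
i=8 t=19 v=8: → [11,22); WM=17
i=9 t=13 v=9: DROP (t<17-0); WM=17
i=10 t=24 v=7: → [22,33); WM=22; [11,22) fires=2
i=11 t=29 v=5: → [22,33); WM=27
i=12 t=15 v=6: DROP (t<27-0); WM=27
i=13 t=36 v=8: → [33,44); WM=34; [22,33) fires=2
i=14 t=32 v=7: DROP (t<34-0); WM=34
i=15 t=37 v=4: → [33,44); WM=35
i=16 t=37 v=5: → [33,44); WM=35
i=17 t=27 v=2: DROP (t<35-0); WM=35
i=18 t=34 v=3: DROP (t<35-0); WM=35
i=19 t=37 v=5: → [33,44); WM=35

13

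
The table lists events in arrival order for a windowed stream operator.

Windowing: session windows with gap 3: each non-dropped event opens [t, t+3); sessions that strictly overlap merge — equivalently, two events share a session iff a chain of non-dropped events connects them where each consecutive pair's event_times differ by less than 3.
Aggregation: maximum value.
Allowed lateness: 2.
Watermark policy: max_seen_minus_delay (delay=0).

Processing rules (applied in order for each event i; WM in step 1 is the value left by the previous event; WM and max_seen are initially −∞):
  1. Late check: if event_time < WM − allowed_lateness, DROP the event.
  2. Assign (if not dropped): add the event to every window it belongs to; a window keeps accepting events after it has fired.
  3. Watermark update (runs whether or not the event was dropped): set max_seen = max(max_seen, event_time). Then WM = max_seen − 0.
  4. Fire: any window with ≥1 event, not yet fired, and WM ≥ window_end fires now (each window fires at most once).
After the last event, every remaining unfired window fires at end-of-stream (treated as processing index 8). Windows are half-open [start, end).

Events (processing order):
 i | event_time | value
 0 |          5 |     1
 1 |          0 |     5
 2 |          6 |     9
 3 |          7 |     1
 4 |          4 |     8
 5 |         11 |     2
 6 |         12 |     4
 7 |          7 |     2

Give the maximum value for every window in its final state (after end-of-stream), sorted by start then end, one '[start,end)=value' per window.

[5,10)=9 [11,15)=4

i=0 t=5 v=1: → [5,8); WM=5
i=1 t=0 v=5: DROP (t<5-2); WM=5
i=2 t=6 v=9: → [5,9); WM=6
i=3 t=7 v=1: → [5,10); WM=7
i=4 t=4 v=8: DROP (t<7-2); WM=7
i=5 t=11 v=2: → [11,14); WM=11
i=6 t=12 v=4: → [11,15); WM=12
i=7 t=7 v=2: DROP (t<12-2); WM=12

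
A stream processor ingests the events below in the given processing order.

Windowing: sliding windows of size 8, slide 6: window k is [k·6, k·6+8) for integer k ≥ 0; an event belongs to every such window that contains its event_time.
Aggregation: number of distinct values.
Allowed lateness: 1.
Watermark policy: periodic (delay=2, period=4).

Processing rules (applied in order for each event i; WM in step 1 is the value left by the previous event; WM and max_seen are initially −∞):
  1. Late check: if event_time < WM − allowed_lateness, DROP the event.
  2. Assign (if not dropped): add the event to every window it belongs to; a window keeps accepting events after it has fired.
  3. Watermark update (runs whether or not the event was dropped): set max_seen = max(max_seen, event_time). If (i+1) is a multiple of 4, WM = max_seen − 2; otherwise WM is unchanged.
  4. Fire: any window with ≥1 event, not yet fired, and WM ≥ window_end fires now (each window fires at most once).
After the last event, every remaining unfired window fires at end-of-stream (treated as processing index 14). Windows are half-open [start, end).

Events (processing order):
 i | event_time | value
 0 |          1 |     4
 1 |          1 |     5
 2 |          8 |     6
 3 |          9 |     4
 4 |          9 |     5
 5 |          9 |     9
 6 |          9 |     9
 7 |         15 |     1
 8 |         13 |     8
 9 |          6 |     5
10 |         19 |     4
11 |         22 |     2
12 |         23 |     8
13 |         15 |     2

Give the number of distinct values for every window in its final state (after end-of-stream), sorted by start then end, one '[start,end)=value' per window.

i=0 t=1 v=4: → [0,8); WM=−∞
i=1 t=1 v=5: → [0,8); WM=−∞
i=2 t=8 v=6: → [6,14); WM=−∞
i=3 t=9 v=4: → [6,14); WM=7
i=4 t=9 v=5: → [6,14); WM=7
i=5 t=9 v=9: → [6,14); WM=7
i=6 t=9 v=9: → [6,14); WM=7
i=7 t=15 v=1: → [12,20); WM=13; [0,8) fires=2
i=8 t=13 v=8: → [12,20),[6,14); WM=13
i=9 t=6 v=5: DROP (t<13-1); WM=13
i=10 t=19 v=4: → [18,26),[12,20); WM=13
i=11 t=22 v=2: → [18,26); WM=20; [6,14) fires=5 [12,20) fires=3
i=12 t=23 v=8: → [18,26); WM=20
i=13 t=15 v=2: DROP (t<20-1); WM=20

[0,8)=2 [6,14)=5 [12,20)=3 [18,26)=3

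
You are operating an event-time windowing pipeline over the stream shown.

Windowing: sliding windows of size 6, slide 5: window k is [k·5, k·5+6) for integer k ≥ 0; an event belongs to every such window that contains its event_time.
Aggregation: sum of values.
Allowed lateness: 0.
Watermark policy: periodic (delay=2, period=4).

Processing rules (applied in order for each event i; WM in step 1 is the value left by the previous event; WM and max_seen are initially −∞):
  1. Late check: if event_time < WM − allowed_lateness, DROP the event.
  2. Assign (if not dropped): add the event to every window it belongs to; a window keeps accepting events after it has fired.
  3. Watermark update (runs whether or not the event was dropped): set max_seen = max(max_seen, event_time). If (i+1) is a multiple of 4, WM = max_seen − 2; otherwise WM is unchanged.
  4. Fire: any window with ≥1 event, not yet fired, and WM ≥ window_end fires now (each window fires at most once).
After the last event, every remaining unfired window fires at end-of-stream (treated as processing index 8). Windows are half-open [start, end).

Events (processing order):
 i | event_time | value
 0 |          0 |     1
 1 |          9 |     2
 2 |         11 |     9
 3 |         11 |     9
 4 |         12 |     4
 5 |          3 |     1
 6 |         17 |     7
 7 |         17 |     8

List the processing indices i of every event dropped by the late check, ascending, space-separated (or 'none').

5

i=0 t=0 v=1: → [0,6); WM=−∞
i=1 t=9 v=2: → [5,11); WM=−∞
i=2 t=11 v=9: → [10,16); WM=−∞
i=3 t=11 v=9: → [10,16); WM=9; [0,6) fires=1
i=4 t=12 v=4: → [10,16); WM=9
i=5 t=3 v=1: DROP (t<9-0); WM=9
i=6 t=17 v=7: → [15,21); WM=9
i=7 t=17 v=8: → [15,21); WM=15; [5,11) fires=2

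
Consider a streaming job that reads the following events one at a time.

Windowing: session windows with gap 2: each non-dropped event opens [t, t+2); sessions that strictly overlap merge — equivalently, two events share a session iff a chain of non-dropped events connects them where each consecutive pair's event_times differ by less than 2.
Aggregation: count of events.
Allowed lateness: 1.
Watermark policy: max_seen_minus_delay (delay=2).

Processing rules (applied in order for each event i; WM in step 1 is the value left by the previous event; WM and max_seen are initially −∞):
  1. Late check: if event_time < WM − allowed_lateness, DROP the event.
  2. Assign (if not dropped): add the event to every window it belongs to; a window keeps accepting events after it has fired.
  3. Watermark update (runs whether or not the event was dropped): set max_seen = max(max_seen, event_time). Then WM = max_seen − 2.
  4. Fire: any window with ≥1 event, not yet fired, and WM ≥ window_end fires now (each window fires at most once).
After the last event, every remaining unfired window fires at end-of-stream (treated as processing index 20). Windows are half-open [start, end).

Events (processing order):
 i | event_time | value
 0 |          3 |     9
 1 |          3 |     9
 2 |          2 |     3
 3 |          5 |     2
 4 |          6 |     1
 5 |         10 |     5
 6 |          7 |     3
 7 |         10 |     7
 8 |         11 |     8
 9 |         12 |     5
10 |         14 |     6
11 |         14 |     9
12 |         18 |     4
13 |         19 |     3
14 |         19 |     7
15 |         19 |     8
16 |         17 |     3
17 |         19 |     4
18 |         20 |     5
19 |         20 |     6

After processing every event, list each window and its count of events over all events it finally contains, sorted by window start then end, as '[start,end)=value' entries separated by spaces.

i=0 t=3 v=9: → [3,5); WM=1
i=1 t=3 v=9: → [3,5); WM=1
i=2 t=2 v=3: → [2,5); WM=1
i=3 t=5 v=2: → [5,7); WM=3
i=4 t=6 v=1: → [5,8); WM=4
i=5 t=10 v=5: → [10,12); WM=8
i=6 t=7 v=3: → [5,9); WM=8
i=7 t=10 v=7: → [10,12); WM=8
i=8 t=11 v=8: → [10,13); WM=9
i=9 t=12 v=5: → [10,14); WM=10
i=10 t=14 v=6: → [14,16); WM=12
i=11 t=14 v=9: → [14,16); WM=12
i=12 t=18 v=4: → [18,20); WM=16
i=13 t=19 v=3: → [18,21); WM=17
i=14 t=19 v=7: → [18,21); WM=17
i=15 t=19 v=8: → [18,21); WM=17
i=16 t=17 v=3: → [17,21); WM=17
i=17 t=19 v=4: → [17,21); WM=17
i=18 t=20 v=5: → [17,22); WM=18
i=19 t=20 v=6: → [17,22); WM=18

[2,5)=3 [5,9)=3 [10,14)=4 [14,16)=2 [17,22)=8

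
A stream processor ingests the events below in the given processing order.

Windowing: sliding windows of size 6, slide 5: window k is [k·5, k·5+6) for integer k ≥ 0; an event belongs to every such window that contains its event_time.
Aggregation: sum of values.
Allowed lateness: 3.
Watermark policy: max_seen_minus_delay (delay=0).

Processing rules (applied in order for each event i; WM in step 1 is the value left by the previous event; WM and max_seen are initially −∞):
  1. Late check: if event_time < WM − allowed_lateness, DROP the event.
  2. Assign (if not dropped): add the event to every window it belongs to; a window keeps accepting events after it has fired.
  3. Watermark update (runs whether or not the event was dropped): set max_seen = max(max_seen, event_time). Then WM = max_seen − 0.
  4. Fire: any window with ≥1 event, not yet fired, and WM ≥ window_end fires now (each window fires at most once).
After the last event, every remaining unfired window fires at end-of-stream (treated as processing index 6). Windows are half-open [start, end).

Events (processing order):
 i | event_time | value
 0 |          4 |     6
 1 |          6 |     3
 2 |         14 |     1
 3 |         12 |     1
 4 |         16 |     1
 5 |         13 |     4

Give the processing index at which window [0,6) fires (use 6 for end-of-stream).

i=0 t=4 v=6: → [0,6); WM=4
i=1 t=6 v=3: → [5,11); WM=6; [0,6) fires=6
i=2 t=14 v=1: → [10,16); WM=14; [5,11) fires=3
i=3 t=12 v=1: → [10,16); WM=14
i=4 t=16 v=1: → [15,21); WM=16; [10,16) fires=2
i=5 t=13 v=4: → [10,16); WM=16

1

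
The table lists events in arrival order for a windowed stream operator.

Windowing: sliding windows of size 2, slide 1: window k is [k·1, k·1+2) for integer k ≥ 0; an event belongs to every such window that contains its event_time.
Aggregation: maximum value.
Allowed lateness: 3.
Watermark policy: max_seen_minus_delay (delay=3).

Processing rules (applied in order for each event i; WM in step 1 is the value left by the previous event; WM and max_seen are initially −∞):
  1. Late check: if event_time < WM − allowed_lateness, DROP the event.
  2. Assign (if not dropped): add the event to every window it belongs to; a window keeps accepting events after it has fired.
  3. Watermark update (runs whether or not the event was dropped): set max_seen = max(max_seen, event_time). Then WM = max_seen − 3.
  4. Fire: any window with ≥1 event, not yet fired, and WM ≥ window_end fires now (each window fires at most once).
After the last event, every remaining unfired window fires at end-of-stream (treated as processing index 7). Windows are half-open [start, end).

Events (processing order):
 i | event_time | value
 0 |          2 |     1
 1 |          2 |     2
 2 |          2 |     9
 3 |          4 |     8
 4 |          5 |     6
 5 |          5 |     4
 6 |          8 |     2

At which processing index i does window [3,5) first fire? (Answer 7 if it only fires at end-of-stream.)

6

i=0 t=2 v=1: → [2,4),[1,3); WM=-1
i=1 t=2 v=2: → [2,4),[1,3); WM=-1
i=2 t=2 v=9: → [2,4),[1,3); WM=-1
i=3 t=4 v=8: → [4,6),[3,5); WM=1
i=4 t=5 v=6: → [5,7),[4,6); WM=2
i=5 t=5 v=4: → [5,7),[4,6); WM=2
i=6 t=8 v=2: → [8,10),[7,9); WM=5; [1,3) fires=9 [2,4) fires=9 [3,5) fires=8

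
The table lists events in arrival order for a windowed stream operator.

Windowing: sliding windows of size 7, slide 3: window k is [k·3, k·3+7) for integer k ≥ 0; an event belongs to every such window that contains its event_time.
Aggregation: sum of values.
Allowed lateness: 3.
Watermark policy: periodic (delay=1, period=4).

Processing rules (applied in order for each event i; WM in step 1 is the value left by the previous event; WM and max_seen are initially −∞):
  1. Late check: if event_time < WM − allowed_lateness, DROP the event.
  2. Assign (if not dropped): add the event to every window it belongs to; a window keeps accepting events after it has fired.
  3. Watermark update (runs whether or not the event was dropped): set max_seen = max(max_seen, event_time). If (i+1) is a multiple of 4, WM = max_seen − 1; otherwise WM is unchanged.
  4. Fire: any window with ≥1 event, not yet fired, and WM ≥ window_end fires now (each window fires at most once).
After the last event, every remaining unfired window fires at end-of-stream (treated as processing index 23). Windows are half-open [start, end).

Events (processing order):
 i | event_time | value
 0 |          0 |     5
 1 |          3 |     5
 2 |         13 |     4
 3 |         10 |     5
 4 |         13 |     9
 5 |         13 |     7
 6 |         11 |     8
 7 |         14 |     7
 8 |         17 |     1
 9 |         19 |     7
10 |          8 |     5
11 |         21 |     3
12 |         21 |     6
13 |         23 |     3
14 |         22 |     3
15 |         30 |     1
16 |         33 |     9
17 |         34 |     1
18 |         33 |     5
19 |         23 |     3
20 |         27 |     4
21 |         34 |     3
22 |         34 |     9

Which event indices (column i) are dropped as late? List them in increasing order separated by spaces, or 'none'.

10 19 20

i=0 t=0 v=5: → [0,7); WM=−∞
i=1 t=3 v=5: → [3,10),[0,7); WM=−∞
i=2 t=13 v=4: → [12,19),[9,16); WM=−∞
i=3 t=10 v=5: → [9,16),[6,13); WM=12; [0,7) fires=10 [3,10) fires=5
i=4 t=13 v=9: → [12,19),[9,16); WM=12
i=5 t=13 v=7: → [12,19),[9,16); WM=12
i=6 t=11 v=8: → [9,16),[6,13); WM=12
i=7 t=14 v=7: → [12,19),[9,16); WM=13; [6,13) fires=13
i=8 t=17 v=1: → [15,22),[12,19); WM=13
i=9 t=19 v=7: → [18,25),[15,22); WM=13
i=10 t=8 v=5: DROP (t<13-3); WM=13
i=11 t=21 v=3: → [21,28),[18,25),[15,22); WM=20; [9,16) fires=40 [12,19) fires=28
i=12 t=21 v=6: → [21,28),[18,25),[15,22); WM=20
i=13 t=23 v=3: → [21,28),[18,25); WM=20
i=14 t=22 v=3: → [21,28),[18,25); WM=20
i=15 t=30 v=1: → [30,37),[27,34),[24,31); WM=29; [15,22) fires=17 [18,25) fires=22 [21,28) fires=15
i=16 t=33 v=9: → [33,40),[30,37),[27,34); WM=29
i=17 t=34 v=1: → [33,40),[30,37); WM=29
i=18 t=33 v=5: → [33,40),[30,37),[27,34); WM=29
i=19 t=23 v=3: DROP (t<29-3); WM=33; [24,31) fires=1
i=20 t=27 v=4: DROP (t<33-3); WM=33
i=21 t=34 v=3: → [33,40),[30,37); WM=33
i=22 t=34 v=9: → [33,40),[30,37); WM=33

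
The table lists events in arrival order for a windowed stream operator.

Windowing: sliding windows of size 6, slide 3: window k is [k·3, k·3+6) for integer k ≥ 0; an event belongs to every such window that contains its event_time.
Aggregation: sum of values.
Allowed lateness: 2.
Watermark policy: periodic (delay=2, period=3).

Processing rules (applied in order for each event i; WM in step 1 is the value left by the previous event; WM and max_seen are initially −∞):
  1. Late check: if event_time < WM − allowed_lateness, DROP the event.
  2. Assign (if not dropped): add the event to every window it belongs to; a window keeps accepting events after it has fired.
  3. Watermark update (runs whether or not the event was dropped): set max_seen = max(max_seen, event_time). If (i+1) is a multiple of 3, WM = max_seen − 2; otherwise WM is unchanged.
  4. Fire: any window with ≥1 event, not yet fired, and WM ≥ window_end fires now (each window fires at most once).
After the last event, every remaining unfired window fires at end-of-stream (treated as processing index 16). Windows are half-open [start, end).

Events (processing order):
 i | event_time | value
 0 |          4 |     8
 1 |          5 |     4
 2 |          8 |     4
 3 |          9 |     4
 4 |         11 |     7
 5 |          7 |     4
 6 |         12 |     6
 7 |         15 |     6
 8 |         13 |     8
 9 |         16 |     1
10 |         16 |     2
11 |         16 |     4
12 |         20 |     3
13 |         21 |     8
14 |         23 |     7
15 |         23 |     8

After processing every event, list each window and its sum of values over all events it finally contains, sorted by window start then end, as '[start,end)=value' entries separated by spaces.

[0,6)=12 [3,9)=20 [6,12)=19 [9,15)=25 [12,18)=27 [15,21)=16 [18,24)=26 [21,27)=23

i=0 t=4 v=8: → [3,9),[0,6); WM=−∞
i=1 t=5 v=4: → [3,9),[0,6); WM=−∞
i=2 t=8 v=4: → [6,12),[3,9); WM=6; [0,6) fires=12
i=3 t=9 v=4: → [9,15),[6,12); WM=6
i=4 t=11 v=7: → [9,15),[6,12); WM=6
i=5 t=7 v=4: → [6,12),[3,9); WM=9; [3,9) fires=20
i=6 t=12 v=6: → [12,18),[9,15); WM=9
i=7 t=15 v=6: → [15,21),[12,18); WM=9
i=8 t=13 v=8: → [12,18),[9,15); WM=13; [6,12) fires=19
i=9 t=16 v=1: → [15,21),[12,18); WM=13
i=10 t=16 v=2: → [15,21),[12,18); WM=13
i=11 t=16 v=4: → [15,21),[12,18); WM=14
i=12 t=20 v=3: → [18,24),[15,21); WM=14
i=13 t=21 v=8: → [21,27),[18,24); WM=14
i=14 t=23 v=7: → [21,27),[18,24); WM=21; [9,15) fires=25 [12,18) fires=27 [15,21) fires=16
i=15 t=23 v=8: → [21,27),[18,24); WM=21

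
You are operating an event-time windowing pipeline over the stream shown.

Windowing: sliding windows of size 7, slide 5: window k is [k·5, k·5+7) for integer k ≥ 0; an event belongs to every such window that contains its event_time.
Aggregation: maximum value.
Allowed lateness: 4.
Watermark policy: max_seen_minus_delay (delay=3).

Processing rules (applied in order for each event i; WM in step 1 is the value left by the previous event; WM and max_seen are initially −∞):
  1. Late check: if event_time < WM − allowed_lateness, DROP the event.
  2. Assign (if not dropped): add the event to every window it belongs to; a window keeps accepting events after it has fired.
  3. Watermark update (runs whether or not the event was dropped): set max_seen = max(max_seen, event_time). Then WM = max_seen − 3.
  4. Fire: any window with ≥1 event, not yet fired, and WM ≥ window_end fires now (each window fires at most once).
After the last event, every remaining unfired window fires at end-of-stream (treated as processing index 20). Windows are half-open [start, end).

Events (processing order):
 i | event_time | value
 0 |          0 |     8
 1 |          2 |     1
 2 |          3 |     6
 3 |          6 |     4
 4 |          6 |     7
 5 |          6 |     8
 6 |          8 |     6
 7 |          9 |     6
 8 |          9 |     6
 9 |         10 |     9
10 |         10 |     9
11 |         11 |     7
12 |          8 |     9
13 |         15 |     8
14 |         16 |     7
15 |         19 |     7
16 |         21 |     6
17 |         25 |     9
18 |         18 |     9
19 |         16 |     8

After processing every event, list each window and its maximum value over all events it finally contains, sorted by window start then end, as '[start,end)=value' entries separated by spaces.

[0,7)=8 [5,12)=9 [10,17)=9 [15,22)=9 [20,27)=9 [25,32)=9

i=0 t=0 v=8: → [0,7); WM=-3
i=1 t=2 v=1: → [0,7); WM=-1
i=2 t=3 v=6: → [0,7); WM=0
i=3 t=6 v=4: → [5,12),[0,7); WM=3
i=4 t=6 v=7: → [5,12),[0,7); WM=3
i=5 t=6 v=8: → [5,12),[0,7); WM=3
i=6 t=8 v=6: → [5,12); WM=5
i=7 t=9 v=6: → [5,12); WM=6
i=8 t=9 v=6: → [5,12); WM=6
i=9 t=10 v=9: → [10,17),[5,12); WM=7; [0,7) fires=8
i=10 t=10 v=9: → [10,17),[5,12); WM=7
i=11 t=11 v=7: → [10,17),[5,12); WM=8
i=12 t=8 v=9: → [5,12); WM=8
i=13 t=15 v=8: → [15,22),[10,17); WM=12; [5,12) fires=9
i=14 t=16 v=7: → [15,22),[10,17); WM=13
i=15 t=19 v=7: → [15,22); WM=16
i=16 t=21 v=6: → [20,27),[15,22); WM=18; [10,17) fires=9
i=17 t=25 v=9: → [25,32),[20,27); WM=22; [15,22) fires=8
i=18 t=18 v=9: → [15,22); WM=22
i=19 t=16 v=8: DROP (t<22-4); WM=22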